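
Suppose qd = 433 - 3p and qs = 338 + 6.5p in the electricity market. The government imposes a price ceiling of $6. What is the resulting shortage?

Shortage = 38

Equilibrium price would be p* = 10, so the ceiling at 6 binds.
At p = 6: qd = 433 − 3(6) = 415, qs = 338 + 6.5(6) = 377.
Shortage = 415 − 377 = 38.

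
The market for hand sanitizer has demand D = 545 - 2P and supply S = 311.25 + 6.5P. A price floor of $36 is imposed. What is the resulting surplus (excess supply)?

Equilibrium price would be P* = 27.5, so the floor at 36 binds.
At P = 36: D = 473, S = 545.25.
Surplus = 545.25 − 473 = 72.25.

Surplus = 72.25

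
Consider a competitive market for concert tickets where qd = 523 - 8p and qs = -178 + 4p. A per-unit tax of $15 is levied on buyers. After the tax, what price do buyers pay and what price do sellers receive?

Buyers pay 761/12, sellers receive 581/12

Pre-tax equilibrium: p* = 701/12, q* = 167/3.
Tax on buyers shifts demand to qd = 523 − 8(p + 15) = 403 - 8p.
403 - 8p = -178 + 4p gives seller price ps = 581/12; buyers pay pb = 581/12 + 15 = 761/12.
New quantity: q = 523 − 8(761/12) = 47/3.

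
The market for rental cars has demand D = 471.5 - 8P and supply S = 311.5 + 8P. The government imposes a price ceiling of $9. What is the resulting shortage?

Shortage = 16

Equilibrium price would be P* = 10, so the ceiling at 9 binds.
At P = 9: D = 471.5 − 8(9) = 399.5, S = 311.5 + 8(9) = 383.5.
Shortage = 399.5 − 383.5 = 16.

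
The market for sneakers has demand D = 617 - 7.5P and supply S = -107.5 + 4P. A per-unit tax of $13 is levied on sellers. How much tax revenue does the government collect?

Tax revenue = 66131/46

Pre-tax equilibrium: P* = 63, Q* = 144.5.
Tax on sellers shifts supply to S = -107.5 + 4(P − 13) = -159.5 + 4P.
617 - 7.5P = -159.5 + 4P gives buyer price Pb = 1553/23; sellers receive Ps = 1553/23 − 13 = 1254/23.
New quantity: Q = 617 − 7.5(1553/23) = 5087/46.
Revenue = 13 × 5087/46 = 66131/46.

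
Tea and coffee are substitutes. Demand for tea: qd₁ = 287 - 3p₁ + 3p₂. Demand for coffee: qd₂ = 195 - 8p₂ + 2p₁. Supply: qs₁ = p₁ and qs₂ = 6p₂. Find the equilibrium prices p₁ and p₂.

Market 1: 287 - 3p₁ + 3p₂ = p₁ → 4p₁ - 3p₂ = 287.
Market 2: 14p₂ - 2p₁ = 195.
Eliminating p₂: 14×(1) + 3×(2) gives 50p₁ = 4603, so p₁ = 92.06.
Back-substitute into (2): p₂ = (195 + 2×92.06) / 14 = 27.08.

p₁ = 92.06, p₂ = 27.08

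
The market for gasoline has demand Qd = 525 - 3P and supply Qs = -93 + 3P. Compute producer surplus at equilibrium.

Producer surplus = 7776

Equilibrium: 525 - 3P = -93 + 3P gives P* = 103, Q* = 216.
Supply starts at P = 31 (where Qs = 0).
PS = ½(103 − 31)(216) = 7776.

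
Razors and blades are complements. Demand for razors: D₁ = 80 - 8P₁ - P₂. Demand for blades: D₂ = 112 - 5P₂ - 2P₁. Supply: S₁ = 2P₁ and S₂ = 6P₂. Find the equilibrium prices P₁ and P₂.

P₁ = 64/9, P₂ = 80/9

Market 1: 80 - 8P₁ - P₂ = 2P₁ → 10P₁ + P₂ = 80.
Market 2: 11P₂ + 2P₁ = 112.
Eliminating P₂: 11×(1) − 1×(2) gives 108P₁ = 768, so P₁ = 64/9.
Back-substitute into (2): P₂ = (112 − 2×64/9) / 11 = 80/9.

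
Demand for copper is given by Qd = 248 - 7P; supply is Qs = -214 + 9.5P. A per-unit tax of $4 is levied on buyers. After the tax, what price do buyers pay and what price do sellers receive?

Pre-tax equilibrium: P* = 28, Q* = 52.
Tax on buyers shifts demand to Qd = 248 − 7(P + 4) = 220 - 7P.
220 - 7P = -214 + 9.5P gives seller price Ps = 868/33; buyers pay Pb = 868/33 + 4 = 1000/33.
New quantity: Q = 248 − 7(1000/33) = 1184/33.

Buyers pay 1000/33, sellers receive 868/33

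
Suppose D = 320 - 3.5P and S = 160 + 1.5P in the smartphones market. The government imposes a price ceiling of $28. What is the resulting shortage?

Shortage = 20

Equilibrium price would be P* = 32, so the ceiling at 28 binds.
At P = 28: D = 320 − 3.5(28) = 222, S = 160 + 1.5(28) = 202.
Shortage = 222 − 202 = 20.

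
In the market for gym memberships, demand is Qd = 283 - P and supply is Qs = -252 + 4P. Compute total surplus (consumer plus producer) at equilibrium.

Total surplus = 19360

Equilibrium: 283 - P = -252 + 4P gives P* = 107, Q* = 176.
Demand choke price: P = 283; supply starts at P = 63.
CS = ½(283 − 107)(176) = 15488; PS = ½(107 − 63)(176) = 3872.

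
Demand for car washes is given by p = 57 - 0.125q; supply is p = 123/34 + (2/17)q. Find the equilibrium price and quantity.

p* = 29.5, q* = 220

Set the two price expressions equal: 57 - 0.125q = 123/34 + (2/17)q.
1815/34 = (33/136)q, so q* = 220.
p* = 57 − (0.125)(220) = 29.5.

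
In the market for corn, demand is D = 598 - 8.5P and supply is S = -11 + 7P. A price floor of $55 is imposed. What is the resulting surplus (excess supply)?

Surplus = 243.5

Equilibrium price would be P* = 1218/31, so the floor at 55 binds.
At P = 55: D = 130.5, S = 374.
Surplus = 374 − 130.5 = 243.5.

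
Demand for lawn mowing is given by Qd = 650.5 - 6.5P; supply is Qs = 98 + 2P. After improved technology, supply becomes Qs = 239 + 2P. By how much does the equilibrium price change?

Original equilibrium: P* = 65, Q* = 228.
New equilibrium: 650.5 - 6.5P = 239 + 2P, so 411.5 = 8.5P and P' = 823/17; Q' = 650.5 − 6.5(823/17) = 5709/17.
Change in price: 823/17 − 65 = -282/17.

ΔP = -282/17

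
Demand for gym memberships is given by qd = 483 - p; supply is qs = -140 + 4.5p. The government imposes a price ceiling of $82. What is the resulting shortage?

Shortage = 172

Equilibrium price would be p* = 1246/11, so the ceiling at 82 binds.
At p = 82: qd = 483 − 1(82) = 401, qs = -140 + 4.5(82) = 229.
Shortage = 401 − 229 = 172.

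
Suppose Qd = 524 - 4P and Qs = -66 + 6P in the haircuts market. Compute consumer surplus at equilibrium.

Equilibrium: 524 - 4P = -66 + 6P gives P* = 59, Q* = 288.
Demand choke price (Qd = 0): P = 131.
CS = ½(131 − 59)(288) = 10368.

Consumer surplus = 10368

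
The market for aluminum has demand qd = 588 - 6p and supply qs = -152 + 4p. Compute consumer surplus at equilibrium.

Consumer surplus = 1728

Equilibrium: 588 - 6p = -152 + 4p gives p* = 74, q* = 144.
Demand choke price (qd = 0): p = 98.
CS = ½(98 − 74)(144) = 1728.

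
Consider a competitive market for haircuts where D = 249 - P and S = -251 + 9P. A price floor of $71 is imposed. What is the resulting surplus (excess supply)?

Equilibrium price would be P* = 50, so the floor at 71 binds.
At P = 71: D = 178, S = 388.
Surplus = 388 − 178 = 210.

Surplus = 210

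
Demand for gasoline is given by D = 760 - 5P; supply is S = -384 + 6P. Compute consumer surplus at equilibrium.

Equilibrium: 760 - 5P = -384 + 6P gives P* = 104, Q* = 240.
Demand choke price (D = 0): P = 152.
CS = ½(152 − 104)(240) = 5760.

Consumer surplus = 5760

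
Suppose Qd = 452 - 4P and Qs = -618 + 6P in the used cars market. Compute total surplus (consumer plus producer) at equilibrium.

Total surplus = 120

Equilibrium: 452 - 4P = -618 + 6P gives P* = 107, Q* = 24.
Demand choke price: P = 113; supply starts at P = 103.
CS = ½(113 − 107)(24) = 72; PS = ½(107 − 103)(24) = 48.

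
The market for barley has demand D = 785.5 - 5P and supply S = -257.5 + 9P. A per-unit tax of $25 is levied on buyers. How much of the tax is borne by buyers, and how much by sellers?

Buyers bear 225/14, sellers bear 125/14

Pre-tax equilibrium: P* = 74.5, Q* = 413.
Tax on buyers shifts demand to D = 785.5 − 5(P + 25) = 660.5 - 5P.
660.5 - 5P = -257.5 + 9P gives seller price Ps = 459/7; buyers pay Pb = 459/7 + 25 = 634/7.
New quantity: Q = 785.5 − 5(634/7) = 4657/14.
Buyer burden = 634/7 − 74.5 = 225/14; seller burden = 74.5 − 459/7 = 125/14.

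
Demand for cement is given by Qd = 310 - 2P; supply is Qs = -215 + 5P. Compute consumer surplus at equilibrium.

Equilibrium: 310 - 2P = -215 + 5P gives P* = 75, Q* = 160.
Demand choke price (Qd = 0): P = 155.
CS = ½(155 − 75)(160) = 6400.

Consumer surplus = 6400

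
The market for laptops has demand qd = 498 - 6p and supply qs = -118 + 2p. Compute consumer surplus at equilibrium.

Equilibrium: 498 - 6p = -118 + 2p gives p* = 77, q* = 36.
Demand choke price (qd = 0): p = 83.
CS = ½(83 − 77)(36) = 108.

Consumer surplus = 108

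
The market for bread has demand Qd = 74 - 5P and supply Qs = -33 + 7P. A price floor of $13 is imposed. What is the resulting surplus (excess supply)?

Surplus = 49

Equilibrium price would be P* = 107/12, so the floor at 13 binds.
At P = 13: Qd = 9, Qs = 58.
Surplus = 58 − 9 = 49.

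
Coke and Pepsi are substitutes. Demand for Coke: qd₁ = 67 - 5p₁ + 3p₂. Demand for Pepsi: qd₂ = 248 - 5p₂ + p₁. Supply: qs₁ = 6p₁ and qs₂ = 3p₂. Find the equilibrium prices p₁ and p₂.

p₁ = 256/17, p₂ = 559/17

Market 1: 67 - 5p₁ + 3p₂ = 6p₁ → 11p₁ - 3p₂ = 67.
Market 2: 8p₂ - p₁ = 248.
Eliminating p₂: 8×(1) + 3×(2) gives 85p₁ = 1280, so p₁ = 256/17.
Back-substitute into (2): p₂ = (248 + 1×256/17) / 8 = 559/17.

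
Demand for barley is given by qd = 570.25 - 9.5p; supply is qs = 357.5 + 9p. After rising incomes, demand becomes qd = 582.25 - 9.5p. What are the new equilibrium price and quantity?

p' = 899/74, q' = 17273/37

Original equilibrium: p* = 11.5, q* = 461.
New equilibrium: 582.25 - 9.5p = 357.5 + 9p, so 224.75 = 18.5p and p' = 899/74; q' = 582.25 − 9.5(899/74) = 17273/37.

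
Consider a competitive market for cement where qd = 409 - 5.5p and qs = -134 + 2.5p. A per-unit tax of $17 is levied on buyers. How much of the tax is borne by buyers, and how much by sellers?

Buyers bear $5.3125, sellers bear $11.6875

Pre-tax equilibrium: p* = 67.875, q* = 35.6875.
Tax on buyers shifts demand to qd = 409 − 5.5(p + 17) = 315.5 - 5.5p.
315.5 - 5.5p = -134 + 2.5p gives seller price ps = 56.1875; buyers pay pb = 56.1875 + 17 = 73.1875.
New quantity: q = 409 − 5.5(73.1875) = 6.46875.
Buyer burden = 73.1875 − 67.875 = 5.3125; seller burden = 67.875 − 56.1875 = 11.6875.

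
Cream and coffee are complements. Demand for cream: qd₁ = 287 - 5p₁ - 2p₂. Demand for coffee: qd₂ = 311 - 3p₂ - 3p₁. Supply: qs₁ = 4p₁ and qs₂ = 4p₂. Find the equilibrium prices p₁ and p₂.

Market 1: 287 - 5p₁ - 2p₂ = 4p₁ → 9p₁ + 2p₂ = 287.
Market 2: 7p₂ + 3p₁ = 311.
Eliminating p₂: 7×(1) − 2×(2) gives 57p₁ = 1387, so p₁ = 73/3.
Back-substitute into (2): p₂ = (311 − 3×73/3) / 7 = 34.

p₁ = 73/3, p₂ = 34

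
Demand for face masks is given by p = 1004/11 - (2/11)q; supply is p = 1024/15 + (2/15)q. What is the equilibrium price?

Set the two price expressions equal: 1004/11 - (2/11)q = 1024/15 + (2/15)q.
3796/165 = (52/165)q, so q* = 73.
p* = 1004/11 − (2/11)(73) = 78.

p* = 78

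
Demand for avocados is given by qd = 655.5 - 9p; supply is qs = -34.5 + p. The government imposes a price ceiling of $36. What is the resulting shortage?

Equilibrium price would be p* = 69, so the ceiling at 36 binds.
At p = 36: qd = 655.5 − 9(36) = 331.5, qs = -34.5 + 1(36) = 1.5.
Shortage = 331.5 − 1.5 = 330.

Shortage = 330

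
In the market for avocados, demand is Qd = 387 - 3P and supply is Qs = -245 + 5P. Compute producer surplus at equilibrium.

Producer surplus = 2250

Equilibrium: 387 - 3P = -245 + 5P gives P* = 79, Q* = 150.
Supply starts at P = 49 (where Qs = 0).
PS = ½(79 − 49)(150) = 2250.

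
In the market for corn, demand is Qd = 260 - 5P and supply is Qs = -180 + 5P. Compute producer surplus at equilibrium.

Equilibrium: 260 - 5P = -180 + 5P gives P* = 44, Q* = 40.
Supply starts at P = 36 (where Qs = 0).
PS = ½(44 − 36)(40) = 160.

Producer surplus = 160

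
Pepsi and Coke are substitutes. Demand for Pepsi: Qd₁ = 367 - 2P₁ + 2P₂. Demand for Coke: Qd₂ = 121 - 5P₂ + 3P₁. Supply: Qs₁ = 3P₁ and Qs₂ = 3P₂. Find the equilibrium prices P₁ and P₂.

P₁ = 1589/17, P₂ = 853/17

Market 1: 367 - 2P₁ + 2P₂ = 3P₁ → 5P₁ - 2P₂ = 367.
Market 2: 8P₂ - 3P₁ = 121.
Eliminating P₂: 8×(1) + 2×(2) gives 34P₁ = 3178, so P₁ = 1589/17.
Back-substitute into (2): P₂ = (121 + 3×1589/17) / 8 = 853/17.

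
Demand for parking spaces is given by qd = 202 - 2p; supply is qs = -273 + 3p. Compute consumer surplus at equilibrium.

Consumer surplus = 36

Equilibrium: 202 - 2p = -273 + 3p gives p* = 95, q* = 12.
Demand choke price (qd = 0): p = 101.
CS = ½(101 − 95)(12) = 36.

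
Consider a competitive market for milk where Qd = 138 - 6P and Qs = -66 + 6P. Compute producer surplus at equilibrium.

Producer surplus = 108

Equilibrium: 138 - 6P = -66 + 6P gives P* = 17, Q* = 36.
Supply starts at P = 11 (where Qs = 0).
PS = ½(17 − 11)(36) = 108.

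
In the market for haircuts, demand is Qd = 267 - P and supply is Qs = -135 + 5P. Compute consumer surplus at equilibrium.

Consumer surplus = 20000

Equilibrium: 267 - P = -135 + 5P gives P* = 67, Q* = 200.
Demand choke price (Qd = 0): P = 267.
CS = ½(267 − 67)(200) = 20000.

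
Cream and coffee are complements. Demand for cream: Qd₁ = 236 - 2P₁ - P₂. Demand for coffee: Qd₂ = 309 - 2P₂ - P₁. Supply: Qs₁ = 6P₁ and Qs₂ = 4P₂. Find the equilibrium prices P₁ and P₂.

Market 1: 236 - 2P₁ - P₂ = 6P₁ → 8P₁ + P₂ = 236.
Market 2: 6P₂ + P₁ = 309.
Eliminating P₂: 6×(1) − 1×(2) gives 47P₁ = 1107, so P₁ = 1107/47.
Back-substitute into (2): P₂ = (309 − 1×1107/47) / 6 = 2236/47.

P₁ = 1107/47, P₂ = 2236/47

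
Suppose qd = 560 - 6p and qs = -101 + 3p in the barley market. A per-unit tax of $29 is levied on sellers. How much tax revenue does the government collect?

Tax revenue = 5336/3

Pre-tax equilibrium: p* = 661/9, q* = 358/3.
Tax on sellers shifts supply to qs = -101 + 3(p − 29) = -188 + 3p.
560 - 6p = -188 + 3p gives buyer price pb = 748/9; sellers receive ps = 748/9 − 29 = 487/9.
New quantity: q = 560 − 6(748/9) = 184/3.
Revenue = 29 × 184/3 = 5336/3.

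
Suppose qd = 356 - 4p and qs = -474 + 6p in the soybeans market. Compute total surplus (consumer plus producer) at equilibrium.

Total surplus = 120

Equilibrium: 356 - 4p = -474 + 6p gives p* = 83, q* = 24.
Demand choke price: p = 89; supply starts at p = 79.
CS = ½(89 − 83)(24) = 72; PS = ½(83 − 79)(24) = 48.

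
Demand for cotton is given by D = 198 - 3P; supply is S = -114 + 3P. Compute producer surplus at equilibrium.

Equilibrium: 198 - 3P = -114 + 3P gives P* = 52, Q* = 42.
Supply starts at P = 38 (where S = 0).
PS = ½(52 − 38)(42) = 294.

Producer surplus = 294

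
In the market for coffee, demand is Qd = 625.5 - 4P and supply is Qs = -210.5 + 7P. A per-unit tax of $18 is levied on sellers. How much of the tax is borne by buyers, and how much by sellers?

Buyers bear 126/11, sellers bear 72/11

Pre-tax equilibrium: P* = 76, Q* = 321.5.
Tax on sellers shifts supply to Qs = -210.5 + 7(P − 18) = -336.5 + 7P.
625.5 - 4P = -336.5 + 7P gives buyer price Pb = 962/11; sellers receive Ps = 962/11 − 18 = 764/11.
New quantity: Q = 625.5 − 4(962/11) = 6065/22.
Buyer burden = 962/11 − 76 = 126/11; seller burden = 76 − 764/11 = 72/11.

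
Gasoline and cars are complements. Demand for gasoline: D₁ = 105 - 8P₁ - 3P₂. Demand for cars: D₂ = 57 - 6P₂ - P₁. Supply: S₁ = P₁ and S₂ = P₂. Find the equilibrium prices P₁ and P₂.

Market 1: 105 - 8P₁ - 3P₂ = P₁ → 9P₁ + 3P₂ = 105.
Market 2: 7P₂ + P₁ = 57.
Eliminating P₂: 7×(1) − 3×(2) gives 60P₁ = 564, so P₁ = 9.4.
Back-substitute into (2): P₂ = (57 − 1×9.4) / 7 = 6.8.

P₁ = 9.4, P₂ = 6.8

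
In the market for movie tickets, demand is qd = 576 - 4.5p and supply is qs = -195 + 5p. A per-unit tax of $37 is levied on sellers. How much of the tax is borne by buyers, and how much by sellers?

Pre-tax equilibrium: p* = 1542/19, q* = 4005/19.
Tax on sellers shifts supply to qs = -195 + 5(p − 37) = -380 + 5p.
576 - 4.5p = -380 + 5p gives buyer price pb = 1912/19; sellers receive ps = 1912/19 − 37 = 1209/19.
New quantity: q = 576 − 4.5(1912/19) = 2340/19.
Buyer burden = 1912/19 − 1542/19 = 370/19; seller burden = 1542/19 − 1209/19 = 333/19.

Buyers bear 370/19, sellers bear 333/19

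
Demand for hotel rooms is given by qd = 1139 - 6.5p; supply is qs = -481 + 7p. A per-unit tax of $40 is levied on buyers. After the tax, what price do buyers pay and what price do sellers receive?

Pre-tax equilibrium: p* = 120, q* = 359.
Tax on buyers shifts demand to qd = 1139 − 6.5(p + 40) = 879 - 6.5p.
879 - 6.5p = -481 + 7p gives seller price ps = 2720/27; buyers pay pb = 2720/27 + 40 = 3800/27.
New quantity: q = 1139 − 6.5(3800/27) = 6053/27.

Buyers pay 3800/27, sellers receive 2720/27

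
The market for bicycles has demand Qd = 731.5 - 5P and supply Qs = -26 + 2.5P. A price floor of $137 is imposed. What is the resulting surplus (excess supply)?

Surplus = 270

Equilibrium price would be P* = 101, so the floor at 137 binds.
At P = 137: Qd = 46.5, Qs = 316.5.
Surplus = 316.5 − 46.5 = 270.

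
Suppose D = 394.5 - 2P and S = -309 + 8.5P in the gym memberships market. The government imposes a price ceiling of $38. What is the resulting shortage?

Shortage = 304.5

Equilibrium price would be P* = 67, so the ceiling at 38 binds.
At P = 38: D = 394.5 − 2(38) = 318.5, S = -309 + 8.5(38) = 14.
Shortage = 318.5 − 14 = 304.5.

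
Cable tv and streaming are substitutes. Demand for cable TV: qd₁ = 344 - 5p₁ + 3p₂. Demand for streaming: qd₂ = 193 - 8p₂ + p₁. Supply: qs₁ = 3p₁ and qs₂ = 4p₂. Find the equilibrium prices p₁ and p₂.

Market 1: 344 - 5p₁ + 3p₂ = 3p₁ → 8p₁ - 3p₂ = 344.
Market 2: 12p₂ - p₁ = 193.
Eliminating p₂: 12×(1) + 3×(2) gives 93p₁ = 4707, so p₁ = 1569/31.
Back-substitute into (2): p₂ = (193 + 1×1569/31) / 12 = 1888/93.

p₁ = 1569/31, p₂ = 1888/93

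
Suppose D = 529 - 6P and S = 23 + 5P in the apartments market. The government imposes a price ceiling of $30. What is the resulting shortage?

Shortage = 176

Equilibrium price would be P* = 46, so the ceiling at 30 binds.
At P = 30: D = 529 − 6(30) = 349, S = 23 + 5(30) = 173.
Shortage = 349 − 173 = 176.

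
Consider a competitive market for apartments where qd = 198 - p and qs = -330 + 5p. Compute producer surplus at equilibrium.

Equilibrium: 198 - p = -330 + 5p gives p* = 88, q* = 110.
Supply starts at p = 66 (where qs = 0).
PS = ½(88 − 66)(110) = 1210.

Producer surplus = 1210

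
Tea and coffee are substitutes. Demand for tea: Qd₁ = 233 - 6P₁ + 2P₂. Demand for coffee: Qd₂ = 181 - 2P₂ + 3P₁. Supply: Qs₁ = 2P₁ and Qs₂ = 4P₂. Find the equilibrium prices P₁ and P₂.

Market 1: 233 - 6P₁ + 2P₂ = 2P₁ → 8P₁ - 2P₂ = 233.
Market 2: 6P₂ - 3P₁ = 181.
Eliminating P₂: 6×(1) + 2×(2) gives 42P₁ = 1760, so P₁ = 880/21.
Back-substitute into (2): P₂ = (181 + 3×880/21) / 6 = 2147/42.

P₁ = 880/21, P₂ = 2147/42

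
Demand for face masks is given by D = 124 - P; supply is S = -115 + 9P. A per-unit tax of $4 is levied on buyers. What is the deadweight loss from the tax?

Deadweight loss = 7.2

Pre-tax equilibrium: P* = 23.9, Q* = 100.1.
Tax on buyers shifts demand to D = 124 − 1(P + 4) = 120 - P.
120 - P = -115 + 9P gives seller price Ps = 23.5; buyers pay Pb = 23.5 + 4 = 27.5.
New quantity: Q = 124 − 1(27.5) = 96.5.
DWL = ½ × 4 × (100.1 − 96.5) = 7.2.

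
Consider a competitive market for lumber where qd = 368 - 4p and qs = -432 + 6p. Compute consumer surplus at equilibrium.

Equilibrium: 368 - 4p = -432 + 6p gives p* = 80, q* = 48.
Demand choke price (qd = 0): p = 92.
CS = ½(92 − 80)(48) = 288.

Consumer surplus = 288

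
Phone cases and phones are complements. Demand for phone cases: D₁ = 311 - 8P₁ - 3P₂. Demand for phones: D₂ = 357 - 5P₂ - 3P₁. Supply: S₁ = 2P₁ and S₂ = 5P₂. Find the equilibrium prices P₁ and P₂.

P₁ = 2039/91, P₂ = 2637/91

Market 1: 311 - 8P₁ - 3P₂ = 2P₁ → 10P₁ + 3P₂ = 311.
Market 2: 10P₂ + 3P₁ = 357.
Eliminating P₂: 10×(1) − 3×(2) gives 91P₁ = 2039, so P₁ = 2039/91.
Back-substitute into (2): P₂ = (357 − 3×2039/91) / 10 = 2637/91.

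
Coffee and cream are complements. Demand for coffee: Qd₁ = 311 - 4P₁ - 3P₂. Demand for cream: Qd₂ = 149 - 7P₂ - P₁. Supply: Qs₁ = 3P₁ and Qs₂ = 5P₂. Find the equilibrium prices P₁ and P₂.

Market 1: 311 - 4P₁ - 3P₂ = 3P₁ → 7P₁ + 3P₂ = 311.
Market 2: 12P₂ + P₁ = 149.
Eliminating P₂: 12×(1) − 3×(2) gives 81P₁ = 3285, so P₁ = 365/9.
Back-substitute into (2): P₂ = (149 − 1×365/9) / 12 = 244/27.

P₁ = 365/9, P₂ = 244/27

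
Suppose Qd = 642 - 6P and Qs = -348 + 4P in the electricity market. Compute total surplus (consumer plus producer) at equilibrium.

Total surplus = 480

Equilibrium: 642 - 6P = -348 + 4P gives P* = 99, Q* = 48.
Demand choke price: P = 107; supply starts at P = 87.
CS = ½(107 − 99)(48) = 192; PS = ½(99 − 87)(48) = 288.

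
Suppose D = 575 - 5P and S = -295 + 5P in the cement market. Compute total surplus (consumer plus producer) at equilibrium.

Total surplus = 3920

Equilibrium: 575 - 5P = -295 + 5P gives P* = 87, Q* = 140.
Demand choke price: P = 115; supply starts at P = 59.
CS = ½(115 − 87)(140) = 1960; PS = ½(87 − 59)(140) = 1960.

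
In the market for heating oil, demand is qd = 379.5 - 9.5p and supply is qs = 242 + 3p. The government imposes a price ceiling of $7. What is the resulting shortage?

Shortage = 50

Equilibrium price would be p* = 11, so the ceiling at 7 binds.
At p = 7: qd = 379.5 − 9.5(7) = 313, qs = 242 + 3(7) = 263.
Shortage = 313 − 263 = 50.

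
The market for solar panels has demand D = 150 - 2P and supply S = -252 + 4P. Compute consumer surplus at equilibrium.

Equilibrium: 150 - 2P = -252 + 4P gives P* = 67, Q* = 16.
Demand choke price (D = 0): P = 75.
CS = ½(75 − 67)(16) = 64.

Consumer surplus = 64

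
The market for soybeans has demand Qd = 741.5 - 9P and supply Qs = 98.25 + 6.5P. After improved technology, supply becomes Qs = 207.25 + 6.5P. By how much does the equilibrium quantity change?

ΔQ = 1962/31

Original equilibrium: P* = 41.5, Q* = 368.
New equilibrium: 741.5 - 9P = 207.25 + 6.5P, so 534.25 = 15.5P and P' = 2137/62; Q' = 741.5 − 9(2137/62) = 13370/31.
Change in quantity: 13370/31 − 368 = 1962/31.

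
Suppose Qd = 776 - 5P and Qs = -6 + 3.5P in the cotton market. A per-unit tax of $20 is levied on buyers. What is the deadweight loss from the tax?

Pre-tax equilibrium: P* = 92, Q* = 316.
Tax on buyers shifts demand to Qd = 776 − 5(P + 20) = 676 - 5P.
676 - 5P = -6 + 3.5P gives seller price Ps = 1364/17; buyers pay Pb = 1364/17 + 20 = 1704/17.
New quantity: Q = 776 − 5(1704/17) = 4672/17.
DWL = ½ × 20 × (316 − 4672/17) = 7000/17.

Deadweight loss = 7000/17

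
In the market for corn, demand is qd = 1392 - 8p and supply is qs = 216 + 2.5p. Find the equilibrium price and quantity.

Set qd = qs: 1392 - 8p = 216 + 2.5p.
1176 = 10.5p, so p* = 112.
q* = 1392 − 8(112) = 496.

p* = 112, q* = 496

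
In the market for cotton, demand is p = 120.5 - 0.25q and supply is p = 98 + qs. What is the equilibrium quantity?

Set the two price expressions equal: 120.5 - 0.25q = 98 + q.
22.5 = 1.25q, so q* = 18.
p* = 120.5 − (0.25)(18) = 116.

q* = 18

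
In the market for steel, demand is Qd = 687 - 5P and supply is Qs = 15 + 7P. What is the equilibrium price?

P* = 56

Set Qd = Qs: 687 - 5P = 15 + 7P.
672 = 12P, so P* = 56.
Q* = 687 − 5(56) = 407.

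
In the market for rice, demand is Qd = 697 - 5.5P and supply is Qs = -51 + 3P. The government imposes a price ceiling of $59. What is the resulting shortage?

Shortage = 246.5

Equilibrium price would be P* = 88, so the ceiling at 59 binds.
At P = 59: Qd = 697 − 5.5(59) = 372.5, Qs = -51 + 3(59) = 126.
Shortage = 372.5 − 126 = 246.5.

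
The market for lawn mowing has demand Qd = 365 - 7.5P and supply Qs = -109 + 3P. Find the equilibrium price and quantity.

Set Qd = Qs: 365 - 7.5P = -109 + 3P.
474 = 10.5P, so P* = 316/7.
Q* = 365 − 7.5(316/7) = 185/7.

P* = 316/7, Q* = 185/7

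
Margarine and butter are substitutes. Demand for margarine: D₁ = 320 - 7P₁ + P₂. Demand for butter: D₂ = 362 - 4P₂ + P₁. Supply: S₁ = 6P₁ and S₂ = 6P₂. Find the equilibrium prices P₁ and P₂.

P₁ = 3562/129, P₂ = 5026/129

Market 1: 320 - 7P₁ + P₂ = 6P₁ → 13P₁ - P₂ = 320.
Market 2: 10P₂ - P₁ = 362.
Eliminating P₂: 10×(1) + 1×(2) gives 129P₁ = 3562, so P₁ = 3562/129.
Back-substitute into (2): P₂ = (362 + 1×3562/129) / 10 = 5026/129.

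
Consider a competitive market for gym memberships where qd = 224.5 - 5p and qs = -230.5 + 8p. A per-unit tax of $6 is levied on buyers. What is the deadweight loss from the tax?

Pre-tax equilibrium: p* = 35, q* = 49.5.
Tax on buyers shifts demand to qd = 224.5 − 5(p + 6) = 194.5 - 5p.
194.5 - 5p = -230.5 + 8p gives seller price ps = 425/13; buyers pay pb = 425/13 + 6 = 503/13.
New quantity: q = 224.5 − 5(503/13) = 807/26.
DWL = ½ × 6 × (49.5 − 807/26) = 720/13.

Deadweight loss = 720/13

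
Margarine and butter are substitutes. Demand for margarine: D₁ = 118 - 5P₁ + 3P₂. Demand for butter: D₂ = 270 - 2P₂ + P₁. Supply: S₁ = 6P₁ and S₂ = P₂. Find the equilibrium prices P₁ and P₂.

P₁ = 38.8, P₂ = 1544/15

Market 1: 118 - 5P₁ + 3P₂ = 6P₁ → 11P₁ - 3P₂ = 118.
Market 2: 3P₂ - P₁ = 270.
Eliminating P₂: 3×(1) + 3×(2) gives 30P₁ = 1164, so P₁ = 38.8.
Back-substitute into (2): P₂ = (270 + 1×38.8) / 3 = 1544/15.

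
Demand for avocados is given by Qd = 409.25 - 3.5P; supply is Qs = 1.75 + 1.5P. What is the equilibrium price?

Set Qd = Qs: 409.25 - 3.5P = 1.75 + 1.5P.
407.5 = 5P, so P* = 81.5.
Q* = 409.25 − 3.5(81.5) = 124.

P* = 81.5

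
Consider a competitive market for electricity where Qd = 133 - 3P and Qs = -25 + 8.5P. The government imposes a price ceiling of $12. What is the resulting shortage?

Shortage = 20

Equilibrium price would be P* = 316/23, so the ceiling at 12 binds.
At P = 12: Qd = 133 − 3(12) = 97, Qs = -25 + 8.5(12) = 77.
Shortage = 97 − 77 = 20.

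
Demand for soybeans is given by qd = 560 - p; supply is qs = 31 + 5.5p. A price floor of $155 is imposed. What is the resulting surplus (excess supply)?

Equilibrium price would be p* = 1058/13, so the floor at 155 binds.
At p = 155: qd = 405, qs = 883.5.
Surplus = 883.5 − 405 = 478.5.

Surplus = 478.5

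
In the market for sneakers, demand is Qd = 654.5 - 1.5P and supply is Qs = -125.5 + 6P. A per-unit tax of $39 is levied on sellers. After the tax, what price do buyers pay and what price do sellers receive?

Buyers pay $135.2, sellers receive $96.2

Pre-tax equilibrium: P* = 104, Q* = 498.5.
Tax on sellers shifts supply to Qs = -125.5 + 6(P − 39) = -359.5 + 6P.
654.5 - 1.5P = -359.5 + 6P gives buyer price Pb = 135.2; sellers receive Ps = 135.2 − 39 = 96.2.
New quantity: Q = 654.5 − 1.5(135.2) = 451.7.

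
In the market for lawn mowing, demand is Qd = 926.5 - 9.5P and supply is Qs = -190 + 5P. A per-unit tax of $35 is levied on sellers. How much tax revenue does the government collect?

Tax revenue = 81550/29

Pre-tax equilibrium: P* = 77, Q* = 195.
Tax on sellers shifts supply to Qs = -190 + 5(P − 35) = -365 + 5P.
926.5 - 9.5P = -365 + 5P gives buyer price Pb = 2583/29; sellers receive Ps = 2583/29 − 35 = 1568/29.
New quantity: Q = 926.5 − 9.5(2583/29) = 2330/29.
Revenue = 35 × 2330/29 = 81550/29.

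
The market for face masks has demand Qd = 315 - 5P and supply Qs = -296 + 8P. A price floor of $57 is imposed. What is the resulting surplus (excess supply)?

Surplus = 130

Equilibrium price would be P* = 47, so the floor at 57 binds.
At P = 57: Qd = 30, Qs = 160.
Surplus = 160 − 30 = 130.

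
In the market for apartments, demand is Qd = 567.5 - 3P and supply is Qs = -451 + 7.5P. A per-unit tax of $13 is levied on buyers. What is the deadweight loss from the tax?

Deadweight loss = 2535/14

Pre-tax equilibrium: P* = 97, Q* = 276.5.
Tax on buyers shifts demand to Qd = 567.5 − 3(P + 13) = 528.5 - 3P.
528.5 - 3P = -451 + 7.5P gives seller price Ps = 653/7; buyers pay Pb = 653/7 + 13 = 744/7.
New quantity: Q = 567.5 − 3(744/7) = 3481/14.
DWL = ½ × 13 × (276.5 − 3481/14) = 2535/14.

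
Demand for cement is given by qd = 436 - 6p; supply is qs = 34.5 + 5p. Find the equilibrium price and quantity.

Set qd = qs: 436 - 6p = 34.5 + 5p.
401.5 = 11p, so p* = 36.5.
q* = 436 − 6(36.5) = 217.

p* = 36.5, q* = 217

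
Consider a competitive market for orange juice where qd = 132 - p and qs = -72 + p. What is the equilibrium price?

Set qd = qs: 132 - p = -72 + p.
204 = 2p, so p* = 102.
q* = 132 − 1(102) = 30.

p* = 102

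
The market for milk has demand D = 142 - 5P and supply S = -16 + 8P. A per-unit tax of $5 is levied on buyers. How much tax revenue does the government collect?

Pre-tax equilibrium: P* = 158/13, Q* = 1056/13.
Tax on buyers shifts demand to D = 142 − 5(P + 5) = 117 - 5P.
117 - 5P = -16 + 8P gives seller price Ps = 133/13; buyers pay Pb = 133/13 + 5 = 198/13.
New quantity: Q = 142 − 5(198/13) = 856/13.
Revenue = 5 × 856/13 = 4280/13.

Tax revenue = 4280/13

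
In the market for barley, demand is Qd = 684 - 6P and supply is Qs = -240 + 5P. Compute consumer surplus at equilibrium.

Equilibrium: 684 - 6P = -240 + 5P gives P* = 84, Q* = 180.
Demand choke price (Qd = 0): P = 114.
CS = ½(114 − 84)(180) = 2700.

Consumer surplus = 2700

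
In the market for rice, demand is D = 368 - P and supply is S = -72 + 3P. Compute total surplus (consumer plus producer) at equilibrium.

Total surplus = 44376

Equilibrium: 368 - P = -72 + 3P gives P* = 110, Q* = 258.
Demand choke price: P = 368; supply starts at P = 24.
CS = ½(368 − 110)(258) = 33282; PS = ½(110 − 24)(258) = 11094.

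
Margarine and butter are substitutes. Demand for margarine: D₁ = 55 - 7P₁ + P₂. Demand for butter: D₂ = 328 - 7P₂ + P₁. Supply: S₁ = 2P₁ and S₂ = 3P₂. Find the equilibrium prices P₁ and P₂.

P₁ = 878/89, P₂ = 3007/89

Market 1: 55 - 7P₁ + P₂ = 2P₁ → 9P₁ - P₂ = 55.
Market 2: 10P₂ - P₁ = 328.
Eliminating P₂: 10×(1) + 1×(2) gives 89P₁ = 878, so P₁ = 878/89.
Back-substitute into (2): P₂ = (328 + 1×878/89) / 10 = 3007/89.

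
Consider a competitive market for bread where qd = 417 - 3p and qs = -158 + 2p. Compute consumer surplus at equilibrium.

Consumer surplus = 864

Equilibrium: 417 - 3p = -158 + 2p gives p* = 115, q* = 72.
Demand choke price (qd = 0): p = 139.
CS = ½(139 − 115)(72) = 864.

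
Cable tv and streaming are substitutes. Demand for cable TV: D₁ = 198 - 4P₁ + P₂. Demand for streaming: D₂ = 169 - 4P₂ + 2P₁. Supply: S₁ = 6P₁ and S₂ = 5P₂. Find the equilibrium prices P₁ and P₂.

Market 1: 198 - 4P₁ + P₂ = 6P₁ → 10P₁ - P₂ = 198.
Market 2: 9P₂ - 2P₁ = 169.
Eliminating P₂: 9×(1) + 1×(2) gives 88P₁ = 1951, so P₁ = 1951/88.
Back-substitute into (2): P₂ = (169 + 2×1951/88) / 9 = 1043/44.

P₁ = 1951/88, P₂ = 1043/44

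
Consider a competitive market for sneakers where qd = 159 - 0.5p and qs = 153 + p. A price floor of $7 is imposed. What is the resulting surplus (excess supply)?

Surplus = 4.5

Equilibrium price would be p* = 4, so the floor at 7 binds.
At p = 7: qd = 155.5, qs = 160.
Surplus = 160 − 155.5 = 4.5.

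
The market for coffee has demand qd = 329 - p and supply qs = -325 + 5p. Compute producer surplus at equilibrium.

Equilibrium: 329 - p = -325 + 5p gives p* = 109, q* = 220.
Supply starts at p = 65 (where qs = 0).
PS = ½(109 − 65)(220) = 4840.

Producer surplus = 4840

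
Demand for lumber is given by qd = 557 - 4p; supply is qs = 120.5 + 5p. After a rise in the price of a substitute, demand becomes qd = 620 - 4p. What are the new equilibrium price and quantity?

p' = 55.5, q' = 398

Original equilibrium: p* = 48.5, q* = 363.
New equilibrium: 620 - 4p = 120.5 + 5p, so 499.5 = 9p and p' = 55.5; q' = 620 − 4(55.5) = 398.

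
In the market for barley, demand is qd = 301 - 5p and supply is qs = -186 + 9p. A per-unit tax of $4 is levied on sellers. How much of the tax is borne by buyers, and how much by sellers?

Buyers bear 18/7, sellers bear 10/7

Pre-tax equilibrium: p* = 487/14, q* = 1779/14.
Tax on sellers shifts supply to qs = -186 + 9(p − 4) = -222 + 9p.
301 - 5p = -222 + 9p gives buyer price pb = 523/14; sellers receive ps = 523/14 − 4 = 467/14.
New quantity: q = 301 − 5(523/14) = 1599/14.
Buyer burden = 523/14 − 487/14 = 18/7; seller burden = 487/14 − 467/14 = 10/7.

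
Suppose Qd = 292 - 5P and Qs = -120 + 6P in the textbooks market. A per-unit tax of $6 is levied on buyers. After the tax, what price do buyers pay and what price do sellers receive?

Pre-tax equilibrium: P* = 412/11, Q* = 1152/11.
Tax on buyers shifts demand to Qd = 292 − 5(P + 6) = 262 - 5P.
262 - 5P = -120 + 6P gives seller price Ps = 382/11; buyers pay Pb = 382/11 + 6 = 448/11.
New quantity: Q = 292 − 5(448/11) = 972/11.

Buyers pay 448/11, sellers receive 382/11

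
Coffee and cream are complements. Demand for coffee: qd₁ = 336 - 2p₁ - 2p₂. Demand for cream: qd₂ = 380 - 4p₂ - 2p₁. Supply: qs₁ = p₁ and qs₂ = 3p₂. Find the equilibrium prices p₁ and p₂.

Market 1: 336 - 2p₁ - 2p₂ = p₁ → 3p₁ + 2p₂ = 336.
Market 2: 7p₂ + 2p₁ = 380.
Eliminating p₂: 7×(1) − 2×(2) gives 17p₁ = 1592, so p₁ = 1592/17.
Back-substitute into (2): p₂ = (380 − 2×1592/17) / 7 = 468/17.

p₁ = 1592/17, p₂ = 468/17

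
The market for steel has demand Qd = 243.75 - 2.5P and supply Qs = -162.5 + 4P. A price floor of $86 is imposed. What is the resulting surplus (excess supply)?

Surplus = 152.75

Equilibrium price would be P* = 62.5, so the floor at 86 binds.
At P = 86: Qd = 28.75, Qs = 181.5.
Surplus = 181.5 − 28.75 = 152.75.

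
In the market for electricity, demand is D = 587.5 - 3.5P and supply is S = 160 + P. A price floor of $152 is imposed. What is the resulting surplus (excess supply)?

Equilibrium price would be P* = 95, so the floor at 152 binds.
At P = 152: D = 55.5, S = 312.
Surplus = 312 − 55.5 = 256.5.

Surplus = 256.5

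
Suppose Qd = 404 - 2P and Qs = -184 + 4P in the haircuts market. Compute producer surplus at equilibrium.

Equilibrium: 404 - 2P = -184 + 4P gives P* = 98, Q* = 208.
Supply starts at P = 46 (where Qs = 0).
PS = ½(98 − 46)(208) = 5408.

Producer surplus = 5408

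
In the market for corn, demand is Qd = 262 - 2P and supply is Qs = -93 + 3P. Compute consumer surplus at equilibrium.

Equilibrium: 262 - 2P = -93 + 3P gives P* = 71, Q* = 120.
Demand choke price (Qd = 0): P = 131.
CS = ½(131 − 71)(120) = 3600.

Consumer surplus = 3600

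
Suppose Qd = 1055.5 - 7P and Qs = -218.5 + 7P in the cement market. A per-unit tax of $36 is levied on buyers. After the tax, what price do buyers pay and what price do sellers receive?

Pre-tax equilibrium: P* = 91, Q* = 418.5.
Tax on buyers shifts demand to Qd = 1055.5 − 7(P + 36) = 803.5 - 7P.
803.5 - 7P = -218.5 + 7P gives seller price Ps = 73; buyers pay Pb = 73 + 36 = 109.
New quantity: Q = 1055.5 − 7(109) = 292.5.

Buyers pay $109, sellers receive $73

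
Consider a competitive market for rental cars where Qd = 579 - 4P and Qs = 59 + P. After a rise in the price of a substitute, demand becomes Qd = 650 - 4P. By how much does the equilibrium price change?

Original equilibrium: P* = 104, Q* = 163.
New equilibrium: 650 - 4P = 59 + P, so 591 = 5P and P' = 118.2; Q' = 650 − 4(118.2) = 177.2.
Change in price: 118.2 − 104 = 14.2.

ΔP = 14.2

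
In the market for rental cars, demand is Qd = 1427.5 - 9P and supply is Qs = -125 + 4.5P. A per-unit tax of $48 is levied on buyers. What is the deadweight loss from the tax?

Pre-tax equilibrium: P* = 115, Q* = 392.5.
Tax on buyers shifts demand to Qd = 1427.5 − 9(P + 48) = 995.5 - 9P.
995.5 - 9P = -125 + 4.5P gives seller price Ps = 83; buyers pay Pb = 83 + 48 = 131.
New quantity: Q = 1427.5 − 9(131) = 248.5.
DWL = ½ × 48 × (392.5 − 248.5) = 3456.

Deadweight loss = 3456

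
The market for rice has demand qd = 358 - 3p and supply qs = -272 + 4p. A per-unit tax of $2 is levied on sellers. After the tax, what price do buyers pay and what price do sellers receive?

Pre-tax equilibrium: p* = 90, q* = 88.
Tax on sellers shifts supply to qs = -272 + 4(p − 2) = -280 + 4p.
358 - 3p = -280 + 4p gives buyer price pb = 638/7; sellers receive ps = 638/7 − 2 = 624/7.
New quantity: q = 358 − 3(638/7) = 592/7.

Buyers pay 638/7, sellers receive 624/7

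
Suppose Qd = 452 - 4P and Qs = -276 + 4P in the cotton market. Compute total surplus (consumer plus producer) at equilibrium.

Equilibrium: 452 - 4P = -276 + 4P gives P* = 91, Q* = 88.
Demand choke price: P = 113; supply starts at P = 69.
CS = ½(113 − 91)(88) = 968; PS = ½(91 − 69)(88) = 968.

Total surplus = 1936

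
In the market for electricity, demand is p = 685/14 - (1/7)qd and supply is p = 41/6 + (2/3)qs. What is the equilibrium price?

Set the two price expressions equal: 685/14 - (1/7)q = 41/6 + (2/3)q.
884/21 = (17/21)q, so q* = 52.
p* = 685/14 − (1/7)(52) = 41.5.

p* = 41.5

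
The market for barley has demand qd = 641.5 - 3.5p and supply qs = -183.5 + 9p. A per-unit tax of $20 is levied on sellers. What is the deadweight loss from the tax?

Deadweight loss = 504

Pre-tax equilibrium: p* = 66, q* = 410.5.
Tax on sellers shifts supply to qs = -183.5 + 9(p − 20) = -363.5 + 9p.
641.5 - 3.5p = -363.5 + 9p gives buyer price pb = 80.4; sellers receive ps = 80.4 − 20 = 60.4.
New quantity: q = 641.5 − 3.5(80.4) = 360.1.
DWL = ½ × 20 × (410.5 − 360.1) = 504.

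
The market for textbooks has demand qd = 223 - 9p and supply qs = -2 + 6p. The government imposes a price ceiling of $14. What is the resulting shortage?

Equilibrium price would be p* = 15, so the ceiling at 14 binds.
At p = 14: qd = 223 − 9(14) = 97, qs = -2 + 6(14) = 82.
Shortage = 97 − 82 = 15.

Shortage = 15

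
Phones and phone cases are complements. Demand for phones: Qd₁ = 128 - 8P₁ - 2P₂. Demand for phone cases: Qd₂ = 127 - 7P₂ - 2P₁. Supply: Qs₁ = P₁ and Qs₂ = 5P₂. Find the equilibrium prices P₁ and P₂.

Market 1: 128 - 8P₁ - 2P₂ = P₁ → 9P₁ + 2P₂ = 128.
Market 2: 12P₂ + 2P₁ = 127.
Eliminating P₂: 12×(1) − 2×(2) gives 104P₁ = 1282, so P₁ = 641/52.
Back-substitute into (2): P₂ = (127 − 2×641/52) / 12 = 887/104.

P₁ = 641/52, P₂ = 887/104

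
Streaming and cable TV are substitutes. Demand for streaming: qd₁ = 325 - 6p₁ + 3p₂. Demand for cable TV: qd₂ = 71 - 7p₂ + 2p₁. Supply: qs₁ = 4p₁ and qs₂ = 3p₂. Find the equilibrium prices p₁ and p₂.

p₁ = 3463/94, p₂ = 680/47

Market 1: 325 - 6p₁ + 3p₂ = 4p₁ → 10p₁ - 3p₂ = 325.
Market 2: 10p₂ - 2p₁ = 71.
Eliminating p₂: 10×(1) + 3×(2) gives 94p₁ = 3463, so p₁ = 3463/94.
Back-substitute into (2): p₂ = (71 + 2×3463/94) / 10 = 680/47.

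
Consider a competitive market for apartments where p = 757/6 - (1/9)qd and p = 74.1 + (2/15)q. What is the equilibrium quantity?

Set the two price expressions equal: 757/6 - (1/9)q = 74.1 + (2/15)q.
781/15 = (11/45)q, so q* = 213.
p* = 757/6 − (1/9)(213) = 102.5.

q* = 213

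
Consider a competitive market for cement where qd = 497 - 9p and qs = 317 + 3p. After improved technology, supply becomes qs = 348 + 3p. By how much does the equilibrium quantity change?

Δq = 23.25

Original equilibrium: p* = 15, q* = 362.
New equilibrium: 497 - 9p = 348 + 3p, so 149 = 12p and p' = 149/12; q' = 497 − 9(149/12) = 385.25.
Change in quantity: 385.25 − 362 = 23.25.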